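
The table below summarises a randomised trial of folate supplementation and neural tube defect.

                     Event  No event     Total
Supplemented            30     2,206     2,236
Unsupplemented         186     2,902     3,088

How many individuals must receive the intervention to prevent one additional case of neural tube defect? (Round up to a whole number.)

Risk in treated group = 30/2236 = 0.01342; risk in control = 186/3088 = 0.06023.
Absolute risk reduction = 0.06023 − 0.01342 = 0.04682
NNT = 1 / ARR = 1 / 0.04682 = 21.360 → round up → 22

22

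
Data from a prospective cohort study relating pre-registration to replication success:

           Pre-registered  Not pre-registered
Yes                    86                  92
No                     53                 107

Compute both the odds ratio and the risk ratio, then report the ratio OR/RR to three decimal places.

1.410

Reading the table with exposure as columns: a = 86 (Pre-registered, case), b = 53 (Pre-registered, non-case), c = 92 (Not pre-registered, case), d = 107.
OR = (86·107)/(53·92) = 9202/4876 = 1.88720
Risk in exposed = 86/139 = 0.61871; risk in unexposed = 92/199 = 0.46231; RR = 1.33829
OR/RR = 1.88720 / 1.33829 = 1.41016
The outcome is not rare, so the OR lies further from 1 than the RR.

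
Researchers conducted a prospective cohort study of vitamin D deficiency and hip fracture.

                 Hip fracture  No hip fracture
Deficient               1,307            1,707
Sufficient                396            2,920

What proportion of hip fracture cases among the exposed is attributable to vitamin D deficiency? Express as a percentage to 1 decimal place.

Cells: a = 1307, b = 1707, c = 396, d = 2920.
Risk in exposed = 1307/3014 = 0.43364; risk in unexposed = 396/3316 = 0.11942.
RR = 0.43364/0.11942 = 3.63121
AR% = (RR − 1)/RR × 100 = (3.63121 − 1)/3.63121 × 100 = 72.4610%

72.5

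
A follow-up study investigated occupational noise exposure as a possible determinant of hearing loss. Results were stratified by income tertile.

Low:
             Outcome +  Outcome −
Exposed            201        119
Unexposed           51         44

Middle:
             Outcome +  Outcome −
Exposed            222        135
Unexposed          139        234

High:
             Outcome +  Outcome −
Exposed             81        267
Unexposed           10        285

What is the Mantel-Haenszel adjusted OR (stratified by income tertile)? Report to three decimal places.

OR_MH = Σ(aᵢdᵢ/nᵢ) / Σ(bᵢcᵢ/nᵢ), where nᵢ is the stratum total.
Stratum 1 (Low): n = 415; a·d/n = 201·44/415 = 21.3108; b·c/n = 119·51/415 = 14.6241
Stratum 2 (Middle): n = 730; a·d/n = 222·234/730 = 71.1616; b·c/n = 135·139/730 = 25.7055
Stratum 3 (High): n = 643; a·d/n = 81·285/643 = 35.9020; b·c/n = 267·10/643 = 4.1524
OR_MH = (21.3108 + 71.1616 + 35.9020) / (14.6241 + 25.7055 + 4.1524) = 128.3745 / 44.4820 = 2.88599

2.886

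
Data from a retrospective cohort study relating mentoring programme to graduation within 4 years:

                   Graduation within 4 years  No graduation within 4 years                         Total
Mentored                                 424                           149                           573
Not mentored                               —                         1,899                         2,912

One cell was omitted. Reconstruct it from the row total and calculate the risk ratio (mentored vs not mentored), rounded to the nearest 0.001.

The missing cell is in the unexposed row: 2912 − 1899 = 1013.
So a = 424, b = 149, c = 1013, d = 1899.
RR = [a/(a+b)] / [c/(c+d)] = (424/573) / (1013/2912) = 0.73997/0.34787 = 2.12713

2.127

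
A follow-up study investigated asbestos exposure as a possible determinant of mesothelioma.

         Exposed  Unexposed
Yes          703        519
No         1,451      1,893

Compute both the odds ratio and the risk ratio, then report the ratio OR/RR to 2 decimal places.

1.17

Reading the table with exposure as columns: a = 703 (Exposed, case), b = 1451 (Exposed, non-case), c = 519 (Unexposed, case), d = 1893.
OR = (703·1893)/(1451·519) = 1330779/753069 = 1.76714
Risk in exposed = 703/2154 = 0.32637; risk in unexposed = 519/2412 = 0.21517; RR = 1.51677
OR/RR = 1.76714 / 1.51677 = 1.16507
The outcome is not rare, so the OR lies further from 1 than the RR.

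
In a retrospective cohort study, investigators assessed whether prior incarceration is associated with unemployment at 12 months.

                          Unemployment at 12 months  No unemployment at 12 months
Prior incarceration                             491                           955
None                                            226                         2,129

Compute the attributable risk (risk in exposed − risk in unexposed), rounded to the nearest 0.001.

0.244

Cells: a = 491, b = 955, c = 226, d = 2129.
Risk in exposed = 491/1446 = 0.339557; risk in unexposed = 226/2355 = 0.095966.
Risk difference = 0.339557 − 0.095966 = 0.243591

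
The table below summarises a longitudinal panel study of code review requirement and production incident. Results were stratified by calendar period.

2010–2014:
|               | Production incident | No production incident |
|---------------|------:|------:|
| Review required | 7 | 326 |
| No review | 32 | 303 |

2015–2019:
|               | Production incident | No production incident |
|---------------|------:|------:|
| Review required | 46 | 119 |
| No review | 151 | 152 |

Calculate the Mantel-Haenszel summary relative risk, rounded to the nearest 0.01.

0.48

RR_MH = Σ(aᵢ·n₀ᵢ/nᵢ) / Σ(cᵢ·n₁ᵢ/nᵢ), with n₁ᵢ = aᵢ+bᵢ (exposed), n₀ᵢ = cᵢ+dᵢ (unexposed), nᵢ = n₁ᵢ+n₀ᵢ.
Stratum 1 (2010–2014): n₁ = 333, n₀ = 335, n = 668; a·n₀/n = 7·335/668 = 3.5105; c·n₁/n = 32·333/668 = 15.9521
Stratum 2 (2015–2019): n₁ = 165, n₀ = 303, n = 468; a·n₀/n = 46·303/468 = 29.7821; c·n₁/n = 151·165/468 = 53.2372
RR_MH = (3.5105 + 29.7821) / (15.9521 + 53.2372) = 33.2925 / 69.1893 = 0.48118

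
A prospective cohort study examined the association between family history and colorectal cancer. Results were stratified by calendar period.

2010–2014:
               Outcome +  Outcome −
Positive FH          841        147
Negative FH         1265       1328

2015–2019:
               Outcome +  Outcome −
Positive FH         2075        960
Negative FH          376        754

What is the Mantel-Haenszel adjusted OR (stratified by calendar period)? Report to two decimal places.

4.96

OR_MH = Σ(aᵢdᵢ/nᵢ) / Σ(bᵢcᵢ/nᵢ), where nᵢ is the stratum total.
Stratum 1 (2010–2014): n = 3581; a·d/n = 841·1328/3581 = 311.8816; b·c/n = 147·1265/3581 = 51.9282
Stratum 2 (2015–2019): n = 4165; a·d/n = 2075·754/4165 = 375.6423; b·c/n = 960·376/4165 = 86.6651
OR_MH = (311.8816 + 375.6423) / (51.9282 + 86.6651) = 687.5239 / 138.5933 = 4.96073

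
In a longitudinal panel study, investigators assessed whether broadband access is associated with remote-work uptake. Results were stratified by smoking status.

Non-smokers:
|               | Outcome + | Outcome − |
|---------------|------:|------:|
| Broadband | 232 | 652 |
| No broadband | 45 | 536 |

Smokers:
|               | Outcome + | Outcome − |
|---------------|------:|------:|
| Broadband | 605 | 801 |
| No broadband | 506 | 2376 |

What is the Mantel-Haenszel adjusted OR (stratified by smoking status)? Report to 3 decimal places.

3.668

OR_MH = Σ(aᵢdᵢ/nᵢ) / Σ(bᵢcᵢ/nᵢ), where nᵢ is the stratum total.
Stratum 1 (Non-smokers): n = 1465; a·d/n = 232·536/1465 = 84.8819; b·c/n = 652·45/1465 = 20.0273
Stratum 2 (Smokers): n = 4288; a·d/n = 605·2376/4288 = 335.2332; b·c/n = 801·506/4288 = 94.5210
OR_MH = (84.8819 + 335.2332) / (20.0273 + 94.5210) = 420.1151 / 114.5483 = 3.66758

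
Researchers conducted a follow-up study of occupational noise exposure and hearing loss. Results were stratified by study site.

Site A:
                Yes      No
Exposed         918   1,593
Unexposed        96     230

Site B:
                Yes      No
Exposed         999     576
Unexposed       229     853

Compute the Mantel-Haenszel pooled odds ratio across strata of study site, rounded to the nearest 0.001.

OR_MH = Σ(aᵢdᵢ/nᵢ) / Σ(bᵢcᵢ/nᵢ), where nᵢ is the stratum total.
Stratum 1 (Site A): n = 2837; a·d/n = 918·230/2837 = 74.4237; b·c/n = 1593·96/2837 = 53.9048
Stratum 2 (Site B): n = 2657; a·d/n = 999·853/2657 = 320.7177; b·c/n = 576·229/2657 = 49.6440
OR_MH = (74.4237 + 320.7177) / (53.9048 + 49.6440) = 395.1414 / 103.5488 = 3.81599

3.816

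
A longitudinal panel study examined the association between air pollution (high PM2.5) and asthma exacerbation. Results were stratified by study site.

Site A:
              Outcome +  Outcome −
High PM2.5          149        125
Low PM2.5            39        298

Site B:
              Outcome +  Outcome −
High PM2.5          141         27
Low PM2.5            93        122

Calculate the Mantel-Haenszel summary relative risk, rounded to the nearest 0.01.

2.77

RR_MH = Σ(aᵢ·n₀ᵢ/nᵢ) / Σ(cᵢ·n₁ᵢ/nᵢ), with n₁ᵢ = aᵢ+bᵢ (exposed), n₀ᵢ = cᵢ+dᵢ (unexposed), nᵢ = n₁ᵢ+n₀ᵢ.
Stratum 1 (Site A): n₁ = 274, n₀ = 337, n = 611; a·n₀/n = 149·337/611 = 82.1817; c·n₁/n = 39·274/611 = 17.4894
Stratum 2 (Site B): n₁ = 168, n₀ = 215, n = 383; a·n₀/n = 141·215/383 = 79.1514; c·n₁/n = 93·168/383 = 40.7937
RR_MH = (82.1817 + 79.1514) / (17.4894 + 40.7937) = 161.3331 / 58.2831 = 2.76809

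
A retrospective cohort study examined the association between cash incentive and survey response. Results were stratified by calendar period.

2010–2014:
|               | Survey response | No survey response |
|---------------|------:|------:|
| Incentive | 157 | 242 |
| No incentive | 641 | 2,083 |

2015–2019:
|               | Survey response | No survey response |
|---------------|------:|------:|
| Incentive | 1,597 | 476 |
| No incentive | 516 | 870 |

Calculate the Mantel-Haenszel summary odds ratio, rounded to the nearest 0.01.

OR_MH = Σ(aᵢdᵢ/nᵢ) / Σ(bᵢcᵢ/nᵢ), where nᵢ is the stratum total.
Stratum 1 (2010–2014): n = 3123; a·d/n = 157·2083/3123 = 104.7169; b·c/n = 242·641/3123 = 49.6708
Stratum 2 (2015–2019): n = 3459; a·d/n = 1597·870/3459 = 401.6739; b·c/n = 476·516/3459 = 71.0078
OR_MH = (104.7169 + 401.6739) / (49.6708 + 71.0078) = 506.3908 / 120.6786 = 4.19619

4.20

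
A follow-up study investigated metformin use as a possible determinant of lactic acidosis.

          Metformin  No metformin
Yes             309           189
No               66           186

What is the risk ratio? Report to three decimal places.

Reading the table with exposure as columns: a = 309 (Metformin, case), b = 66 (Metformin, non-case), c = 189 (No metformin, case), d = 186.
Risk in exposed = 309/375 = 0.82400; risk in unexposed = 189/375 = 0.50400.
RR = 0.82400 / 0.50400 = 1.63492
The risk among the exposed is 1.63 times that among the unexposed.

1.635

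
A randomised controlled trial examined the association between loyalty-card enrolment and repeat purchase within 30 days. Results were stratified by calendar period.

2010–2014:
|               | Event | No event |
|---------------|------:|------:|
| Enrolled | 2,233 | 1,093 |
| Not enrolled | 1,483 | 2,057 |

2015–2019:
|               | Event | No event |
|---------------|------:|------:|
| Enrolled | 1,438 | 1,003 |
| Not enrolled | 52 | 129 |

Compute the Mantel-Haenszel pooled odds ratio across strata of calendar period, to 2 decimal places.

2.89

OR_MH = Σ(aᵢdᵢ/nᵢ) / Σ(bᵢcᵢ/nᵢ), where nᵢ is the stratum total.
Stratum 1 (2010–2014): n = 6866; a·d/n = 2233·2057/6866 = 668.9894; b·c/n = 1093·1483/6866 = 236.0791
Stratum 2 (2015–2019): n = 2622; a·d/n = 1438·129/2622 = 70.7483; b·c/n = 1003·52/2622 = 19.8917
OR_MH = (668.9894 + 70.7483) / (236.0791 + 19.8917) = 739.7377 / 255.9708 = 2.88993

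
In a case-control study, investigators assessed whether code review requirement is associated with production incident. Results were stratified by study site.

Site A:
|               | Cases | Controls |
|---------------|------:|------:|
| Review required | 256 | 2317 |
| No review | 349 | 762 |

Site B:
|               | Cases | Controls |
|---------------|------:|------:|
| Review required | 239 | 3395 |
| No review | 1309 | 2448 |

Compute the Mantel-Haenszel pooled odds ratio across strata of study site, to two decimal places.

OR_MH = Σ(aᵢdᵢ/nᵢ) / Σ(bᵢcᵢ/nᵢ), where nᵢ is the stratum total.
Stratum 1 (Site A): n = 3684; a·d/n = 256·762/3684 = 52.9511; b·c/n = 2317·349/3684 = 219.4986
Stratum 2 (Site B): n = 7391; a·d/n = 239·2448/7391 = 79.1601; b·c/n = 3395·1309/7391 = 601.2793
OR_MH = (52.9511 + 79.1601) / (219.4986 + 601.2793) = 132.1112 / 820.7779 = 0.16096

0.16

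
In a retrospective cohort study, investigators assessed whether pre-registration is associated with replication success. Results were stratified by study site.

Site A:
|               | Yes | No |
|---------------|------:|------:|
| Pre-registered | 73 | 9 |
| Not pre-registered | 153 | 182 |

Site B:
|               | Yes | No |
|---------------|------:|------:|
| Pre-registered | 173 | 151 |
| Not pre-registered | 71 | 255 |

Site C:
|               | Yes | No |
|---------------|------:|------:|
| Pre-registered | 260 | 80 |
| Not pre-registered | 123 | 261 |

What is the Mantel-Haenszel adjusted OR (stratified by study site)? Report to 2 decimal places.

5.79

OR_MH = Σ(aᵢdᵢ/nᵢ) / Σ(bᵢcᵢ/nᵢ), where nᵢ is the stratum total.
Stratum 1 (Site A): n = 417; a·d/n = 73·182/417 = 31.8609; b·c/n = 9·153/417 = 3.3022
Stratum 2 (Site B): n = 650; a·d/n = 173·255/650 = 67.8692; b·c/n = 151·71/650 = 16.4938
Stratum 3 (Site C): n = 724; a·d/n = 260·261/724 = 93.7293; b·c/n = 80·123/724 = 13.5912
OR_MH = (31.8609 + 67.8692 + 93.7293) / (3.3022 + 16.4938 + 13.5912) = 193.4594 / 33.3872 = 5.79443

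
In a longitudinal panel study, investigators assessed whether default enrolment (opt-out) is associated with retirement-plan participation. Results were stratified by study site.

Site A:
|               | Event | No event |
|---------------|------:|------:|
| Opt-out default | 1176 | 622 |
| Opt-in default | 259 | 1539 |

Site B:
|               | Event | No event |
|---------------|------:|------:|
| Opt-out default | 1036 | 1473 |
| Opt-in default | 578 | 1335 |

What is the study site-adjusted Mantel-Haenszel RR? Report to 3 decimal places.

RR_MH = Σ(aᵢ·n₀ᵢ/nᵢ) / Σ(cᵢ·n₁ᵢ/nᵢ), with n₁ᵢ = aᵢ+bᵢ (exposed), n₀ᵢ = cᵢ+dᵢ (unexposed), nᵢ = n₁ᵢ+n₀ᵢ.
Stratum 1 (Site A): n₁ = 1798, n₀ = 1798, n = 3596; a·n₀/n = 1176·1798/3596 = 588.0000; c·n₁/n = 259·1798/3596 = 129.5000
Stratum 2 (Site B): n₁ = 2509, n₀ = 1913, n = 4422; a·n₀/n = 1036·1913/4422 = 448.1836; c·n₁/n = 578·2509/4422 = 327.9516
RR_MH = (588.0000 + 448.1836) / (129.5000 + 327.9516) = 1036.1836 / 457.4516 = 2.26512

2.265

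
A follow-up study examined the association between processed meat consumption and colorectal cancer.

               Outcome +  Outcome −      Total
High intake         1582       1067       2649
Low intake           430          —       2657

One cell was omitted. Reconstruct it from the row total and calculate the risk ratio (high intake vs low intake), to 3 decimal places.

3.690

The missing cell is in the unexposed row: 2657 − 430 = 2227.
So a = 1582, b = 1067, c = 430, d = 2227.
RR = [a/(a+b)] / [c/(c+d)] = (1582/2649) / (430/2657) = 0.59721/0.16184 = 3.69018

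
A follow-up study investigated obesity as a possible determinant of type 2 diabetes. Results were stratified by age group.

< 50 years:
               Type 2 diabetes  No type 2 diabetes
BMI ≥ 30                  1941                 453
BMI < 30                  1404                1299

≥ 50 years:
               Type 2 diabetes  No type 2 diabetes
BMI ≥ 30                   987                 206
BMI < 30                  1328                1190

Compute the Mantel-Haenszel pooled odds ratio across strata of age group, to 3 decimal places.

OR_MH = Σ(aᵢdᵢ/nᵢ) / Σ(bᵢcᵢ/nᵢ), where nᵢ is the stratum total.
Stratum 1 (< 50 years): n = 5097; a·d/n = 1941·1299/5097 = 494.6751; b·c/n = 453·1404/5097 = 124.7816
Stratum 2 (≥ 50 years): n = 3711; a·d/n = 987·1190/3711 = 316.4996; b·c/n = 206·1328/3711 = 73.7181
OR_MH = (494.6751 + 316.4996) / (124.7816 + 73.7181) = 811.1747 / 198.4998 = 4.08653

4.087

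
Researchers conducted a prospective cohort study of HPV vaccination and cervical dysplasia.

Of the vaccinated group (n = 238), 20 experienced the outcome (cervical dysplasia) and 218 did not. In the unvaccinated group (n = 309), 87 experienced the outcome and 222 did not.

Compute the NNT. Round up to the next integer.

Risk in treated group = 20/238 = 0.08403; risk in control = 87/309 = 0.28155.
Absolute risk reduction = 0.28155 − 0.08403 = 0.19752
NNT = 1 / ARR = 1 / 0.19752 = 5.063 → round up → 6

6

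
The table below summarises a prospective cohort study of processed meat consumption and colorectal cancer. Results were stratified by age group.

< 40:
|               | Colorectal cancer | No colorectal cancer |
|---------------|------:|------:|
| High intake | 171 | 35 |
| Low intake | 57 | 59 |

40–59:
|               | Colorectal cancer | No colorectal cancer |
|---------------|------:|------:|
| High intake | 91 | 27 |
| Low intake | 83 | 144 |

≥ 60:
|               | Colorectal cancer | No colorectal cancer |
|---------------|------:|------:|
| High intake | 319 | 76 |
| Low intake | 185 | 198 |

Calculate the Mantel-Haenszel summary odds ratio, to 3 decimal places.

4.892

OR_MH = Σ(aᵢdᵢ/nᵢ) / Σ(bᵢcᵢ/nᵢ), where nᵢ is the stratum total.
Stratum 1 (< 40): n = 322; a·d/n = 171·59/322 = 31.3323; b·c/n = 35·57/322 = 6.1957
Stratum 2 (40–59): n = 345; a·d/n = 91·144/345 = 37.9826; b·c/n = 27·83/345 = 6.4957
Stratum 3 (≥ 60): n = 778; a·d/n = 319·198/778 = 81.1851; b·c/n = 76·185/778 = 18.0720
OR_MH = (31.3323 + 37.9826 + 81.1851) / (6.1957 + 6.4957 + 18.0720) = 150.5000 / 30.7633 = 4.89220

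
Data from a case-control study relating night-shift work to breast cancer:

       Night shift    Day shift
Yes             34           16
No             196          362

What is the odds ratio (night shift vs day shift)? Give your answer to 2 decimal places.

3.92

Reading the table with exposure as columns: a = 34 (Night shift, case), b = 196 (Night shift, non-case), c = 16 (Day shift, case), d = 362.
OR = (a·d)/(b·c) = (34 × 362) / (196 × 16) = 12308 / 3136 = 3.92474
The odds of breast cancer are about 3.92 times as high in the night shift group.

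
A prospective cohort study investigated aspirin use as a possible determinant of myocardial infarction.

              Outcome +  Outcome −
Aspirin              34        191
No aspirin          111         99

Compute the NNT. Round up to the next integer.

3

Risk in treated group = 34/225 = 0.15111; risk in control = 111/210 = 0.52857.
Absolute risk reduction = 0.52857 − 0.15111 = 0.37746
NNT = 1 / ARR = 1 / 0.37746 = 2.649 → round up → 3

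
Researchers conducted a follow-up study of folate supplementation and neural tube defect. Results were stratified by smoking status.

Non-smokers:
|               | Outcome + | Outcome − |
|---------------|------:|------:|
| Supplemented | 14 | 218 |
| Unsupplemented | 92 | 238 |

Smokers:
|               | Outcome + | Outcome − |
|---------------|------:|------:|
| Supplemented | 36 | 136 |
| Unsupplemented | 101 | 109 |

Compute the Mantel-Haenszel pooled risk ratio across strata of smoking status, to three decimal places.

0.336

RR_MH = Σ(aᵢ·n₀ᵢ/nᵢ) / Σ(cᵢ·n₁ᵢ/nᵢ), with n₁ᵢ = aᵢ+bᵢ (exposed), n₀ᵢ = cᵢ+dᵢ (unexposed), nᵢ = n₁ᵢ+n₀ᵢ.
Stratum 1 (Non-smokers): n₁ = 232, n₀ = 330, n = 562; a·n₀/n = 14·330/562 = 8.2206; c·n₁/n = 92·232/562 = 37.9786
Stratum 2 (Smokers): n₁ = 172, n₀ = 210, n = 382; a·n₀/n = 36·210/382 = 19.7906; c·n₁/n = 101·172/382 = 45.4764
RR_MH = (8.2206 + 19.7906) / (37.9786 + 45.4764) = 28.0112 / 83.4551 = 0.33564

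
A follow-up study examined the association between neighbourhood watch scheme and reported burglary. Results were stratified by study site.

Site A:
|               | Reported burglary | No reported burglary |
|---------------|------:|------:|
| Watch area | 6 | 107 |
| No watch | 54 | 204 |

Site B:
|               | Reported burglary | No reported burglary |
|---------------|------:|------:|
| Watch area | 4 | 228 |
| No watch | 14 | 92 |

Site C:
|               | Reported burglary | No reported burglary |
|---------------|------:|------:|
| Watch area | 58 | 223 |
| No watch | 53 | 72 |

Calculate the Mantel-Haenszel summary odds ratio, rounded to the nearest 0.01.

OR_MH = Σ(aᵢdᵢ/nᵢ) / Σ(bᵢcᵢ/nᵢ), where nᵢ is the stratum total.
Stratum 1 (Site A): n = 371; a·d/n = 6·204/371 = 3.2992; b·c/n = 107·54/371 = 15.5741
Stratum 2 (Site B): n = 338; a·d/n = 4·92/338 = 1.0888; b·c/n = 228·14/338 = 9.4438
Stratum 3 (Site C): n = 406; a·d/n = 58·72/406 = 10.2857; b·c/n = 223·53/406 = 29.1108
OR_MH = (3.2992 + 1.0888 + 10.2857) / (15.5741 + 9.4438 + 29.1108) = 14.6737 / 54.1287 = 0.27109

0.27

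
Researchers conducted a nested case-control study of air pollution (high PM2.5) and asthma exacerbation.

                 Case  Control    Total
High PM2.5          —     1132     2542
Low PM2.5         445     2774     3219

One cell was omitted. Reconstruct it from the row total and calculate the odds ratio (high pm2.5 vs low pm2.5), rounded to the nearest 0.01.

The missing cell is in the exposed row: 2542 − 1132 = 1410.
So a = 1410, b = 1132, c = 445, d = 2774.
OR = (a·d)/(b·c) = (1410 × 2774) / (1132 × 445) = 3911340 / 503740 = 7.76460

7.76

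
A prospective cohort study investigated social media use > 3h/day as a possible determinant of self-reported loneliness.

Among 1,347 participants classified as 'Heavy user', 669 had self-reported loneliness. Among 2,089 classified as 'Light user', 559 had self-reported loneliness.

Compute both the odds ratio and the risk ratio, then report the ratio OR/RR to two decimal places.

From the description: a = 669, b = 678, c = 559, d = 1530.
OR = (669·1530)/(678·559) = 1023570/379002 = 2.70070
Risk in exposed = 669/1347 = 0.49666; risk in unexposed = 559/2089 = 0.26759; RR = 1.85603
OR/RR = 2.70070 / 1.85603 = 1.45509
The outcome is not rare, so the OR lies further from 1 than the RR.

1.46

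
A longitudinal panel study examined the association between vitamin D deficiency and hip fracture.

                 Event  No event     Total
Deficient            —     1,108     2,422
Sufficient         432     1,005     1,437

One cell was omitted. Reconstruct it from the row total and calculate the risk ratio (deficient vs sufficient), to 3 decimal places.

The missing cell is in the exposed row: 2422 − 1108 = 1314.
So a = 1314, b = 1108, c = 432, d = 1005.
RR = [a/(a+b)] / [c/(c+d)] = (1314/2422) / (432/1437) = 0.54253/0.30063 = 1.80466

1.805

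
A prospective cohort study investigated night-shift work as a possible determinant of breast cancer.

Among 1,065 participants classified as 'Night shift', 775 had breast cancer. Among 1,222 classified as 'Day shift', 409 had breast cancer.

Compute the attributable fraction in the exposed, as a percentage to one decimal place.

From the description: a = 775, b = 290, c = 409, d = 813.
Risk in exposed = 775/1065 = 0.72770; risk in unexposed = 409/1222 = 0.33470.
RR = 0.72770/0.33470 = 2.17420
AR% = (RR − 1)/RR × 100 = (2.17420 − 1)/2.17420 × 100 = 54.0061%

54.0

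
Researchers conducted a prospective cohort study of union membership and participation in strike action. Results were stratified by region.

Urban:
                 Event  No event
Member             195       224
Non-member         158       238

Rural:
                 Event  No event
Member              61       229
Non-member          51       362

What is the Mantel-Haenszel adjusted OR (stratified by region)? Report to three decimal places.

1.472

OR_MH = Σ(aᵢdᵢ/nᵢ) / Σ(bᵢcᵢ/nᵢ), where nᵢ is the stratum total.
Stratum 1 (Urban): n = 815; a·d/n = 195·238/815 = 56.9448; b·c/n = 224·158/815 = 43.4258
Stratum 2 (Rural): n = 703; a·d/n = 61·362/703 = 31.4111; b·c/n = 229·51/703 = 16.6131
OR_MH = (56.9448 + 31.4111) / (43.4258 + 16.6131) = 88.3559 / 60.0389 = 1.47165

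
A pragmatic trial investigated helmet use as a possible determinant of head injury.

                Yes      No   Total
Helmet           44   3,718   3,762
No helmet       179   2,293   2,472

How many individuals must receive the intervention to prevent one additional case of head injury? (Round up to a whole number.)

17

Risk in treated group = 44/3762 = 0.01170; risk in control = 179/2472 = 0.07241.
Absolute risk reduction = 0.07241 − 0.01170 = 0.06072
NNT = 1 / ARR = 1 / 0.06072 = 16.470 → round up → 17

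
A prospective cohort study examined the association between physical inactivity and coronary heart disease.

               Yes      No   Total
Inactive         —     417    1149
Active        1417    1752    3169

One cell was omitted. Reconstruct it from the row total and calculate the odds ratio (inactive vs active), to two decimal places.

The missing cell is in the exposed row: 1149 − 417 = 732.
So a = 732, b = 417, c = 1417, d = 1752.
OR = (a·d)/(b·c) = (732 × 1752) / (417 × 1417) = 1282464 / 590889 = 2.17040

2.17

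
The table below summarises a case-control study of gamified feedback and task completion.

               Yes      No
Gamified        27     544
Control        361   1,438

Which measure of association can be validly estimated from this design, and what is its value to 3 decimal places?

Cells: a = 27, b = 544, c = 361, d = 1438.
This is a case-control study: participants were sampled on outcome status, so risks in the source population cannot be estimated directly — relative risk is not valid here. The odds ratio is the appropriate measure.
OR = (a·d)/(b·c) = (27 × 1438) / (544 × 361) = 38826 / 196384 = 0.19770

0.198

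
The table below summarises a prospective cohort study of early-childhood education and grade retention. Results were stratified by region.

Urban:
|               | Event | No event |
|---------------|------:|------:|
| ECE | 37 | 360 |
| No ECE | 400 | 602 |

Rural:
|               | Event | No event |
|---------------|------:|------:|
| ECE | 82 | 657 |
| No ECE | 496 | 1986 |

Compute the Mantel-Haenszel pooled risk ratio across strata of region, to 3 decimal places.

0.395

RR_MH = Σ(aᵢ·n₀ᵢ/nᵢ) / Σ(cᵢ·n₁ᵢ/nᵢ), with n₁ᵢ = aᵢ+bᵢ (exposed), n₀ᵢ = cᵢ+dᵢ (unexposed), nᵢ = n₁ᵢ+n₀ᵢ.
Stratum 1 (Urban): n₁ = 397, n₀ = 1002, n = 1399; a·n₀/n = 37·1002/1399 = 26.5004; c·n₁/n = 400·397/1399 = 113.5096
Stratum 2 (Rural): n₁ = 739, n₀ = 2482, n = 3221; a·n₀/n = 82·2482/3221 = 63.1866; c·n₁/n = 496·739/3221 = 113.7982
RR_MH = (26.5004 + 63.1866) / (113.5096 + 113.7982) = 89.6869 / 227.3078 = 0.39456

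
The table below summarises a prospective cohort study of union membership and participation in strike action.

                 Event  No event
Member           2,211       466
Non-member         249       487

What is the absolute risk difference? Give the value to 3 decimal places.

0.488

Cells: a = 2211, b = 466, c = 249, d = 487.
Risk in exposed = 2211/2677 = 0.825925; risk in unexposed = 249/736 = 0.338315.
Risk difference = 0.825925 − 0.338315 = 0.487609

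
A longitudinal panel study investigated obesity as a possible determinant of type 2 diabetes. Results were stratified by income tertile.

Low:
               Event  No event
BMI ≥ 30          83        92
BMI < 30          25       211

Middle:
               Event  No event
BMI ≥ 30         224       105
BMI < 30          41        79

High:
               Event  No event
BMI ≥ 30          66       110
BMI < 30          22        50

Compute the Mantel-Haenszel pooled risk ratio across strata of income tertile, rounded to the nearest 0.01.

2.25

RR_MH = Σ(aᵢ·n₀ᵢ/nᵢ) / Σ(cᵢ·n₁ᵢ/nᵢ), with n₁ᵢ = aᵢ+bᵢ (exposed), n₀ᵢ = cᵢ+dᵢ (unexposed), nᵢ = n₁ᵢ+n₀ᵢ.
Stratum 1 (Low): n₁ = 175, n₀ = 236, n = 411; a·n₀/n = 83·236/411 = 47.6594; c·n₁/n = 25·175/411 = 10.6448
Stratum 2 (Middle): n₁ = 329, n₀ = 120, n = 449; a·n₀/n = 224·120/449 = 59.8664; c·n₁/n = 41·329/449 = 30.0423
Stratum 3 (High): n₁ = 176, n₀ = 72, n = 248; a·n₀/n = 66·72/248 = 19.1613; c·n₁/n = 22·176/248 = 15.6129
RR_MH = (47.6594 + 59.8664 + 19.1613) / (10.6448 + 30.0423 + 15.6129) = 126.6870 / 56.3000 = 2.25021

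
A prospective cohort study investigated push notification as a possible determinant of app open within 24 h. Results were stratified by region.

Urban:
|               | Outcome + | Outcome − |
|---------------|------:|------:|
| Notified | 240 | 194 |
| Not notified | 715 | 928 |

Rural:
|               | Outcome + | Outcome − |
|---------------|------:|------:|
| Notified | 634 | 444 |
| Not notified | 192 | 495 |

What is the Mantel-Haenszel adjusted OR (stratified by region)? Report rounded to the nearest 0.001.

2.477

OR_MH = Σ(aᵢdᵢ/nᵢ) / Σ(bᵢcᵢ/nᵢ), where nᵢ is the stratum total.
Stratum 1 (Urban): n = 2077; a·d/n = 240·928/2077 = 107.2316; b·c/n = 194·715/2077 = 66.7838
Stratum 2 (Rural): n = 1765; a·d/n = 634·495/1765 = 177.8074; b·c/n = 444·192/1765 = 48.2992
OR_MH = (107.2316 + 177.8074) / (66.7838 + 48.2992) = 285.0389 / 115.0830 = 2.47681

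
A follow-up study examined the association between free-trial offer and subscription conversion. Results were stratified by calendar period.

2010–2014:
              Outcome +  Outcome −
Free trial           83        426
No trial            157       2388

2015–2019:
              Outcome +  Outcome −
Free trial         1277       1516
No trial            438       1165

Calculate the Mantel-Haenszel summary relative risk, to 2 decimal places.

RR_MH = Σ(aᵢ·n₀ᵢ/nᵢ) / Σ(cᵢ·n₁ᵢ/nᵢ), with n₁ᵢ = aᵢ+bᵢ (exposed), n₀ᵢ = cᵢ+dᵢ (unexposed), nᵢ = n₁ᵢ+n₀ᵢ.
Stratum 1 (2010–2014): n₁ = 509, n₀ = 2545, n = 3054; a·n₀/n = 83·2545/3054 = 69.1667; c·n₁/n = 157·509/3054 = 26.1667
Stratum 2 (2015–2019): n₁ = 2793, n₀ = 1603, n = 4396; a·n₀/n = 1277·1603/4396 = 465.6576; c·n₁/n = 438·2793/4396 = 278.2834
RR_MH = (69.1667 + 465.6576) / (26.1667 + 278.2834) = 534.8243 / 304.4501 = 1.75669

1.76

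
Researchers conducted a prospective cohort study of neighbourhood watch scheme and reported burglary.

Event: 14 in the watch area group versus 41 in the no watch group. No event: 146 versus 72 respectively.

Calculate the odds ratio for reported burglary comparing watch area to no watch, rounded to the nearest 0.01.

0.17

From the description: a = 14, b = 146, c = 41, d = 72.
OR = (a·d)/(b·c) = (14 × 72) / (146 × 41) = 1008 / 5986 = 0.16839
Exposure is associated with lower odds of reported burglary (OR = 0.17 < 1).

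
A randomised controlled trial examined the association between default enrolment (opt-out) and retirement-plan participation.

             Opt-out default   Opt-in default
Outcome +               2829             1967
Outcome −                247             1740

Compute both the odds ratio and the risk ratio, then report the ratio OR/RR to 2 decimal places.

5.85

Reading the table with exposure as columns: a = 2829 (Opt-out default, case), b = 247 (Opt-out default, non-case), c = 1967 (Opt-in default, case), d = 1740.
OR = (2829·1740)/(247·1967) = 4922460/485849 = 10.13167
Risk in exposed = 2829/3076 = 0.91970; risk in unexposed = 1967/3707 = 0.53062; RR = 1.73326
OR/RR = 10.13167 / 1.73326 = 5.84542
The outcome is not rare, so the OR lies further from 1 than the RR.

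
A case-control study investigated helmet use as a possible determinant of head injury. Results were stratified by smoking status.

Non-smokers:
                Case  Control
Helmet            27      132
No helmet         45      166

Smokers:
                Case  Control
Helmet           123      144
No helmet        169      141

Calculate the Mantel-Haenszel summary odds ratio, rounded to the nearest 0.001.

0.724

OR_MH = Σ(aᵢdᵢ/nᵢ) / Σ(bᵢcᵢ/nᵢ), where nᵢ is the stratum total.
Stratum 1 (Non-smokers): n = 370; a·d/n = 27·166/370 = 12.1135; b·c/n = 132·45/370 = 16.0541
Stratum 2 (Smokers): n = 577; a·d/n = 123·141/577 = 30.0572; b·c/n = 144·169/577 = 42.1768
OR_MH = (12.1135 + 30.0572) / (16.0541 + 42.1768) = 42.1707 / 58.2308 = 0.72420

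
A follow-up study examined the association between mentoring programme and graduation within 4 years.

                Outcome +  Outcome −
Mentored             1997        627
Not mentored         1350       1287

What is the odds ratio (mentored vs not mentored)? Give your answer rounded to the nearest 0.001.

3.036

Cells: a = 1997, b = 627, c = 1350, d = 1287.
OR = (a·d)/(b·c) = (1997 × 1287) / (627 × 1350) = 2570139 / 846450 = 3.03637
The odds of graduation within 4 years are about 3.04 times as high in the mentored group.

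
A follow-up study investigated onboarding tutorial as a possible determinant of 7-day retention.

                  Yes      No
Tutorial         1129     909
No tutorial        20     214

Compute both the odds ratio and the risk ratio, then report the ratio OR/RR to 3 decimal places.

2.050

Cells: a = 1129, b = 909, c = 20, d = 214.
OR = (1129·214)/(909·20) = 241606/18180 = 13.28966
Risk in exposed = 1129/2038 = 0.55397; risk in unexposed = 20/234 = 0.08547; RR = 6.48150
OR/RR = 13.28966 / 6.48150 = 2.05040
The outcome is not rare, so the OR lies further from 1 than the RR.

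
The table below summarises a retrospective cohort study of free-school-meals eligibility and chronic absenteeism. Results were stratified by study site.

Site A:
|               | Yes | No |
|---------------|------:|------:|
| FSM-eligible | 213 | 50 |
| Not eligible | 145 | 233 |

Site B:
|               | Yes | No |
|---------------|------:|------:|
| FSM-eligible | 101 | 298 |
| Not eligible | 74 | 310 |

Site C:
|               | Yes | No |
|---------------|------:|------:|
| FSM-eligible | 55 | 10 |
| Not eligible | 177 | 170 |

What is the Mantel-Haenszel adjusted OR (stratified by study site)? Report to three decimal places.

OR_MH = Σ(aᵢdᵢ/nᵢ) / Σ(bᵢcᵢ/nᵢ), where nᵢ is the stratum total.
Stratum 1 (Site A): n = 641; a·d/n = 213·233/641 = 77.4243; b·c/n = 50·145/641 = 11.3105
Stratum 2 (Site B): n = 783; a·d/n = 101·310/783 = 39.9872; b·c/n = 298·74/783 = 28.1635
Stratum 3 (Site C): n = 412; a·d/n = 55·170/412 = 22.6942; b·c/n = 10·177/412 = 4.2961
OR_MH = (77.4243 + 39.9872 + 22.6942) / (11.3105 + 28.1635 + 4.2961) = 140.1057 / 43.7700 = 3.20095

3.201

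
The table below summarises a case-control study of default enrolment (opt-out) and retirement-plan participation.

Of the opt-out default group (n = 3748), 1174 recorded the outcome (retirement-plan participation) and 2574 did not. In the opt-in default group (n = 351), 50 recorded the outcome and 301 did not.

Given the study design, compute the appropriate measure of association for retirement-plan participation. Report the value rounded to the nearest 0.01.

2.75

From the description: a = 1174, b = 2574, c = 50, d = 301.
This is a case-control study: participants were sampled on outcome status, so risks in the source population cannot be estimated directly — relative risk is not valid here. The odds ratio is the appropriate measure.
OR = (a·d)/(b·c) = (1174 × 301) / (2574 × 50) = 353374 / 128700 = 2.74572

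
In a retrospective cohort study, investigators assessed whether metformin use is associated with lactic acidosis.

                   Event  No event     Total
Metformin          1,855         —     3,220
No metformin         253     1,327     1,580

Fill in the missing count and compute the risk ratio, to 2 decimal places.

The missing cell is in the exposed row: 3220 − 1855 = 1365.
So a = 1855, b = 1365, c = 253, d = 1327.
RR = [a/(a+b)] / [c/(c+d)] = (1855/3220) / (253/1580) = 0.57609/0.16013 = 3.59770

3.60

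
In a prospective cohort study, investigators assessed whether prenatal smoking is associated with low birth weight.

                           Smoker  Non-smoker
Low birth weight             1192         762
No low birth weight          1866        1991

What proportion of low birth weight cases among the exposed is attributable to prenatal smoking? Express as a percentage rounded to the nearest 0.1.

29.0

Reading the table with exposure as columns: a = 1192 (Smoker, case), b = 1866 (Smoker, non-case), c = 762 (Non-smoker, case), d = 1991.
Risk in exposed = 1192/3058 = 0.38980; risk in unexposed = 762/2753 = 0.27679.
RR = 0.38980/0.27679 = 1.40828
AR% = (RR − 1)/RR × 100 = (1.40828 − 1)/1.40828 × 100 = 28.9916%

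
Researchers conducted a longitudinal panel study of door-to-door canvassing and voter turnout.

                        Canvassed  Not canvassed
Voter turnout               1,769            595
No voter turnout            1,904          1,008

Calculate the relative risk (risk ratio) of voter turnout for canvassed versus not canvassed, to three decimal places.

1.298

Reading the table with exposure as columns: a = 1769 (Canvassed, case), b = 1904 (Canvassed, non-case), c = 595 (Not canvassed, case), d = 1008.
Risk in exposed = 1769/3673 = 0.48162; risk in unexposed = 595/1603 = 0.37118.
RR = 0.48162 / 0.37118 = 1.29755
The risk among the exposed is 1.30 times that among the unexposed.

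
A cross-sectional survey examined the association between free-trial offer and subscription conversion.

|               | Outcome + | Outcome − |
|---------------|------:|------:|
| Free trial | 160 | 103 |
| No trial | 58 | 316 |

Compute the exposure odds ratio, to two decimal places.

8.46

Cells: a = 160, b = 103, c = 58, d = 316.
OR = (a·d)/(b·c) = (160 × 316) / (103 × 58) = 50560 / 5974 = 8.46334
The odds of subscription conversion are about 8.46 times as high in the free trial group.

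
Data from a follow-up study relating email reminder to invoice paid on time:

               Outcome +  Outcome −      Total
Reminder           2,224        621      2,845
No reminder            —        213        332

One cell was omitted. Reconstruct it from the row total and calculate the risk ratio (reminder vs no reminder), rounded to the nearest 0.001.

2.181

The missing cell is in the unexposed row: 332 − 213 = 119.
So a = 2224, b = 621, c = 119, d = 213.
RR = [a/(a+b)] / [c/(c+d)] = (2224/2845) / (119/332) = 0.78172/0.35843 = 2.18094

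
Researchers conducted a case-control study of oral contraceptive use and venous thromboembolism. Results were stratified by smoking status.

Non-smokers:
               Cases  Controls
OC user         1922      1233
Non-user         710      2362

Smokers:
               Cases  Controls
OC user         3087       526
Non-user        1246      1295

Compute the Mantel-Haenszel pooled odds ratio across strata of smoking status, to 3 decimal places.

OR_MH = Σ(aᵢdᵢ/nᵢ) / Σ(bᵢcᵢ/nᵢ), where nᵢ is the stratum total.
Stratum 1 (Non-smokers): n = 6227; a·d/n = 1922·2362/6227 = 729.0451; b·c/n = 1233·710/6227 = 140.5862
Stratum 2 (Smokers): n = 6154; a·d/n = 3087·1295/6154 = 649.6043; b·c/n = 526·1246/6154 = 106.4992
OR_MH = (729.0451 + 649.6043) / (140.5862 + 106.4992) = 1378.6494 / 247.0853 = 5.57965

5.580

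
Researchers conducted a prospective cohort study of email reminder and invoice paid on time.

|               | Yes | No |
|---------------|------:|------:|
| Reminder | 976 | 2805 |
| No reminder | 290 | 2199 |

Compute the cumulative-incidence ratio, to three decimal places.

2.215

Cells: a = 976, b = 2805, c = 290, d = 2199.
Risk in exposed = 976/3781 = 0.25813; risk in unexposed = 290/2489 = 0.11651.
RR = 0.25813 / 0.11651 = 2.21549
The risk among the exposed is 2.22 times that among the unexposed.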